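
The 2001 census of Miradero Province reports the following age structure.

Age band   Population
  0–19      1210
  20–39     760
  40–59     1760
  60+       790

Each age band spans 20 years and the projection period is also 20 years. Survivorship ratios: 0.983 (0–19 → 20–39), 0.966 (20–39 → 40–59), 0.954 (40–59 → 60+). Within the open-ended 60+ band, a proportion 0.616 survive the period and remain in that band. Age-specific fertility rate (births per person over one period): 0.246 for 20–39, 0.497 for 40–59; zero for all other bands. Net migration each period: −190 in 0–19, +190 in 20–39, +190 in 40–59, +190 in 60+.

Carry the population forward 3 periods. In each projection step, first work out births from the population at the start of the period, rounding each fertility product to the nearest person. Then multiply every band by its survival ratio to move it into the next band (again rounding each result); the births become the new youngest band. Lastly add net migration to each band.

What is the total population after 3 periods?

6009

Call the groups 1 to 4, youngest first.
Period 1.
Births: 760 * 0.246 = 187, 1760 * 0.497 = 875 → 1062
Group 2: 1210 * 0.983 = 1189
Group 3: 760 * 0.966 = 734
Group 4: 1760 * 0.954 + 790 * 0.616 = 1679 + 487 = 2166
Net migration: Group 1 − 190 → 872; Group 2 + 190 → 1379; Group 3 + 190 → 924; Group 4 + 190 → 2356
Giving 872 / 1379 / 924 / 2356.
Period 2.
Births: 1379 * 0.246 = 339, 924 * 0.497 = 459 → 798
Group 2: 872 * 0.983 = 857
Group 3: 1379 * 0.966 = 1332
Group 4: 924 * 0.954 + 2356 * 0.616 = 881 + 1451 = 2332
Net migration: Group 1 − 190 → 608; Group 2 + 190 → 1047; Group 3 + 190 → 1522; Group 4 + 190 → 2522
Giving 608 / 1047 / 1522 / 2522.
Period 3.
Births: 1047 * 0.246 = 258, 1522 * 0.497 = 756 → 1014
Group 2: 608 * 0.983 = 598
Group 3: 1047 * 0.966 = 1011
Group 4: 1522 * 0.954 + 2522 * 0.616 = 1452 + 1554 = 3006
Net migration: Group 1 − 190 → 824; Group 2 + 190 → 788; Group 3 + 190 → 1201; Group 4 + 190 → 3196
Giving 824 / 788 / 1201 / 3196.
Total after period 3: 824 + 788 + 1201 + 3196 = 6009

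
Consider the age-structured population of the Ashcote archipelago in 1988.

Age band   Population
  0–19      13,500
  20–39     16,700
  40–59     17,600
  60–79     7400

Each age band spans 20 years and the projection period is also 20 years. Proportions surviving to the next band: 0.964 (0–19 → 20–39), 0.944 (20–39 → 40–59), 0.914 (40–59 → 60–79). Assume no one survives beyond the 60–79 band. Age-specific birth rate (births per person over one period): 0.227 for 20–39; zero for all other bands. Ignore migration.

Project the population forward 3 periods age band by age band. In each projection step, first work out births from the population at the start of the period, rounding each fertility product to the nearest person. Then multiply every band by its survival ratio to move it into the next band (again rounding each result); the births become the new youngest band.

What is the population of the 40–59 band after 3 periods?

Period 1:
Births: 16700 × 0.227 = 3791
20–39: 13500 × 0.964 = 13014
40–59: 16700 × 0.944 = 15765
60–79: 17600 × 0.914 = 16086
Population now: 0–19=3791, 20–39=13014, 40–59=15765, 60–79=16086
Period 2:
Births: 13014 × 0.227 = 2954
20–39: 3791 × 0.964 = 3655
40–59: 13014 × 0.944 = 12285
60–79: 15765 × 0.914 = 14409
Population now: 0–19=2954, 20–39=3655, 40–59=12285, 60–79=14409
Period 3:
Births: 3655 × 0.227 = 830
20–39: 2954 × 0.964 = 2848
40–59: 3655 × 0.944 = 3450
60–79: 12285 × 0.914 = 11228
Population now: 0–19=830, 20–39=2848, 40–59=3450, 60–79=11228

3450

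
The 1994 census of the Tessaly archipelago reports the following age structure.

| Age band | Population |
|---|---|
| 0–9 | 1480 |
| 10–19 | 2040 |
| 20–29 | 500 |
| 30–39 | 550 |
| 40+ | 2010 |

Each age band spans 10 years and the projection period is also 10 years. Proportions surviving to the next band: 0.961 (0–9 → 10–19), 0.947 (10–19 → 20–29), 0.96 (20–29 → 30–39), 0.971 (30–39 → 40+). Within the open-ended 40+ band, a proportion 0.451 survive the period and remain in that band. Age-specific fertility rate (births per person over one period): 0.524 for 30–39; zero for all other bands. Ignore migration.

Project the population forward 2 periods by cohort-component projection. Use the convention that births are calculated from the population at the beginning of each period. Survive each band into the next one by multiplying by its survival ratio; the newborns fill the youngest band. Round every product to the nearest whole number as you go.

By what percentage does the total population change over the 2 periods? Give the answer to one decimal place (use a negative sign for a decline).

-26.3

Period 1.
Births: 550 * 0.524 = 288
10–19: 1480 * 0.961 = 1422
20–29: 2040 * 0.947 = 1932
30–39: 500 * 0.96 = 480
40+: 550 * 0.971 + 2010 * 0.451 = 534 + 907 = 1441
End of period: [288, 1422, 1932, 480, 1441]
Period 2.
Births: 480 * 0.524 = 252
10–19: 288 * 0.961 = 277
20–29: 1422 * 0.947 = 1347
30–39: 1932 * 0.96 = 1855
40+: 480 * 0.971 + 1441 * 0.451 = 466 + 650 = 1116
End of period: [252, 277, 1347, 1855, 1116]
Total: 6580 → 4847; change = -1733; percentage change = -26.3%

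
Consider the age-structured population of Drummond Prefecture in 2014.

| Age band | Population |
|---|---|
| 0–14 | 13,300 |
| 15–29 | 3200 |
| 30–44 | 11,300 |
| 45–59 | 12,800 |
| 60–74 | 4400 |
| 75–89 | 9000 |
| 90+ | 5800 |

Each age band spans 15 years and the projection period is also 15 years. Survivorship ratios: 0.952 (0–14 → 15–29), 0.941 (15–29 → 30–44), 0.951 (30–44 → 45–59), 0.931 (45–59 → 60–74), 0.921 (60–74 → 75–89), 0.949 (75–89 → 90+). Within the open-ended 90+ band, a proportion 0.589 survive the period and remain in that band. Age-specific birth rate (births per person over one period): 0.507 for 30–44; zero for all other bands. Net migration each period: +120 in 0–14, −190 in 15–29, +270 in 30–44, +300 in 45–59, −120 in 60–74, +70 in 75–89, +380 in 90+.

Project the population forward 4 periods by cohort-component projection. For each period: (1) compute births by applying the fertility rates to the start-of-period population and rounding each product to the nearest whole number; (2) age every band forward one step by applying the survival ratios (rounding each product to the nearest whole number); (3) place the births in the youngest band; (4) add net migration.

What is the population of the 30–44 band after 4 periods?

Let band 1 be 0–14 through band 7 = 90+.
— Period 1 —
Births: 11300 × 0.507 = 5729
Band 2: 13300 × 0.952 = 12662
Band 3: 3200 × 0.941 = 3011
Band 4: 11300 × 0.951 = 10746
Band 5: 12800 × 0.931 = 11917
Band 6: 4400 × 0.921 = 4052
Band 7: 9000 × 0.949 + 5800 × 0.589 = 8541 + 3416 = 11957
Net migration: Band 1 + 120 → 5849; Band 2 − 190 → 12472; Band 3 + 270 → 3281; Band 4 + 300 → 11046; Band 5 − 120 → 11797; Band 6 + 70 → 4122; Band 7 + 380 → 12337
Giving 5849 / 12472 / 3281 / 11046 / 11797 / 4122 / 12337.
— Period 2 —
Births: 3281 × 0.507 = 1663
Band 2: 5849 × 0.952 = 5568
Band 3: 12472 × 0.941 = 11736
Band 4: 3281 × 0.951 = 3120
Band 5: 11046 × 0.931 = 10284
Band 6: 11797 × 0.921 = 10865
Band 7: 4122 × 0.949 + 12337 × 0.589 = 3912 + 7266 = 11178
Net migration: Band 1 + 120 → 1783; Band 2 − 190 → 5378; Band 3 + 270 → 12006; Band 4 + 300 → 3420; Band 5 − 120 → 10164; Band 6 + 70 → 10935; Band 7 + 380 → 11558
Giving 1783 / 5378 / 12006 / 3420 / 10164 / 10935 / 11558.
— Period 3 —
Births: 12006 × 0.507 = 6087
Band 2: 1783 × 0.952 = 1697
Band 3: 5378 × 0.941 = 5061
Band 4: 12006 × 0.951 = 11418
Band 5: 3420 × 0.931 = 3184
Band 6: 10164 × 0.921 = 9361
Band 7: 10935 × 0.949 + 11558 × 0.589 = 10377 + 6808 = 17185
Net migration: Band 1 + 120 → 6207; Band 2 − 190 → 1507; Band 3 + 270 → 5331; Band 4 + 300 → 11718; Band 5 − 120 → 3064; Band 6 + 70 → 9431; Band 7 + 380 → 17565
Giving 6207 / 1507 / 5331 / 11718 / 3064 / 9431 / 17565.
— Period 4 —
Births: 5331 × 0.507 = 2703
Band 2: 6207 × 0.952 = 5909
Band 3: 1507 × 0.941 = 1418
Band 4: 5331 × 0.951 = 5070
Band 5: 11718 × 0.931 = 10909
Band 6: 3064 × 0.921 = 2822
Band 7: 9431 × 0.949 + 17565 × 0.589 = 8950 + 10346 = 19296
Net migration: Band 1 + 120 → 2823; Band 2 − 190 → 5719; Band 3 + 270 → 1688; Band 4 + 300 → 5370; Band 5 − 120 → 10789; Band 6 + 70 → 2892; Band 7 + 380 → 19676
Giving 2823 / 5719 / 1688 / 5370 / 10789 / 2892 / 19676.

1688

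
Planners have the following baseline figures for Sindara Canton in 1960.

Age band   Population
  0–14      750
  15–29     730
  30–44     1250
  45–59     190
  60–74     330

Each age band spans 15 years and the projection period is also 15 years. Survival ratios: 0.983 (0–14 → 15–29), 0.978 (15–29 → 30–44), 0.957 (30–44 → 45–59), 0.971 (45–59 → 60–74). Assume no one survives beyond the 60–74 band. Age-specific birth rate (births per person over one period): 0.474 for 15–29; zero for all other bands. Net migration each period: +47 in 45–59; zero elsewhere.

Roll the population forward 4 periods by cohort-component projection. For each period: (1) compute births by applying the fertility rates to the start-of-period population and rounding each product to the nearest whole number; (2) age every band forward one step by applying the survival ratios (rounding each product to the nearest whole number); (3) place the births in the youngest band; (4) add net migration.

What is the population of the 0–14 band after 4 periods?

163

Period 1.
Births: 730 × 0.474 = 346
15–29: 750 × 0.983 = 737
30–44: 730 × 0.978 = 714
45–59: 1250 × 0.957 = 1196
60–74: 190 × 0.971 = 184
Net migration: 45–59 + 47 → 1243
Giving 346 / 737 / 714 / 1243 / 184.
Period 2.
Births: 737 × 0.474 = 349
15–29: 346 × 0.983 = 340
30–44: 737 × 0.978 = 721
45–59: 714 × 0.957 = 683
60–74: 1243 × 0.971 = 1207
Net migration: 45–59 + 47 → 730
Giving 349 / 340 / 721 / 730 / 1207.
Period 3.
Births: 340 × 0.474 = 161
15–29: 349 × 0.983 = 343
30–44: 340 × 0.978 = 333
45–59: 721 × 0.957 = 690
60–74: 730 × 0.971 = 709
Net migration: 45–59 + 47 → 737
Giving 161 / 343 / 333 / 737 / 709.
Period 4.
Births: 343 × 0.474 = 163
15–29: 161 × 0.983 = 158
30–44: 343 × 0.978 = 335
45–59: 333 × 0.957 = 319
60–74: 737 × 0.971 = 716
Net migration: 45–59 + 47 → 366
Giving 163 / 158 / 335 / 366 / 716.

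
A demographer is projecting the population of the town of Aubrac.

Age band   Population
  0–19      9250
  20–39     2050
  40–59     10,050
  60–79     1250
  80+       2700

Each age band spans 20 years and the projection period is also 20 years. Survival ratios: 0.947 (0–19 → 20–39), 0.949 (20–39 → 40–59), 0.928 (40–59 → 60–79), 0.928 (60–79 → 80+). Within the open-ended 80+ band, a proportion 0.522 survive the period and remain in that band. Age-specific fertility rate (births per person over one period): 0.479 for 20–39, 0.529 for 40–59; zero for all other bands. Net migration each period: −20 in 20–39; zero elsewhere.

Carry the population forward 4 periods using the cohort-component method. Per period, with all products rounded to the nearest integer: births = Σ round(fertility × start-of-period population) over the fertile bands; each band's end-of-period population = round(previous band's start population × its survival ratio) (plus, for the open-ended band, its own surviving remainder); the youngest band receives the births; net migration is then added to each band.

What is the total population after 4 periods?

[period 1]
Births: 2050 × 0.479 = 982  |  10050 × 0.529 = 5316 → total 6298
20–39: 9250 × 0.947 = 8760
40–59: 2050 × 0.949 = 1945
60–79: 10050 × 0.928 = 9326
80+: 1250 × 0.928 + 2700 × 0.522 = 1160 + 1409 = 2569
Net migration: 20–39 − 20 → 8740
End of period: [6298, 8740, 1945, 9326, 2569]
[period 2]
Births: 8740 × 0.479 = 4186  |  1945 × 0.529 = 1029 → total 5215
20–39: 6298 × 0.947 = 5964
40–59: 8740 × 0.949 = 8294
60–79: 1945 × 0.928 = 1805
80+: 9326 × 0.928 + 2569 × 0.522 = 8655 + 1341 = 9996
Net migration: 20–39 − 20 → 5944
End of period: [5215, 5944, 8294, 1805, 9996]
[period 3]
Births: 5944 × 0.479 = 2847  |  8294 × 0.529 = 4388 → total 7235
20–39: 5215 × 0.947 = 4939
40–59: 5944 × 0.949 = 5641
60–79: 8294 × 0.928 = 7697
80+: 1805 × 0.928 + 9996 × 0.522 = 1675 + 5218 = 6893
Net migration: 20–39 − 20 → 4919
End of period: [7235, 4919, 5641, 7697, 6893]
[period 4]
Births: 4919 × 0.479 = 2356  |  5641 × 0.529 = 2984 → total 5340
20–39: 7235 × 0.947 = 6852
40–59: 4919 × 0.949 = 4668
60–79: 5641 × 0.928 = 5235
80+: 7697 × 0.928 + 6893 × 0.522 = 7143 + 3598 = 10741
Net migration: 20–39 − 20 → 6832
End of period: [5340, 6832, 4668, 5235, 10741]
Total after period 4: 5340 + 6832 + 4668 + 5235 + 10741 = 32816

32816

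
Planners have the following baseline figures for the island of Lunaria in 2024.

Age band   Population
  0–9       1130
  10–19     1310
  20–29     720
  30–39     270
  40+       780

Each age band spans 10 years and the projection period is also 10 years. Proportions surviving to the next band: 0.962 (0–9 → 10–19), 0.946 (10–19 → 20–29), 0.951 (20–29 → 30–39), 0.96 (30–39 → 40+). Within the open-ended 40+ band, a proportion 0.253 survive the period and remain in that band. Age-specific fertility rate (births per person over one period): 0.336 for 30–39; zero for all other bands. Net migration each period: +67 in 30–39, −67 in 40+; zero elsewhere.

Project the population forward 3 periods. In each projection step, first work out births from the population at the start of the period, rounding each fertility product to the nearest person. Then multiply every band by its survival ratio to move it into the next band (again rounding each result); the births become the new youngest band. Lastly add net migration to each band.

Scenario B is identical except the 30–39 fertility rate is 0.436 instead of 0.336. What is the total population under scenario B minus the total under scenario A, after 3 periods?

223

[period 1]
Births: 270 × 0.336 = 91
10–19: 1130 × 0.962 = 1087
20–29: 1310 × 0.946 = 1239
30–39: 720 × 0.951 = 685
40+: 270 × 0.96 + 780 × 0.253 = 259 + 197 = 456
Net migration: 30–39 + 67 → 752; 40+ − 67 → 389
→ [91, 1087, 1239, 752, 389]
[period 2]
Births: 752 × 0.336 = 253
10–19: 91 × 0.962 = 88
20–29: 1087 × 0.946 = 1028
30–39: 1239 × 0.951 = 1178
40+: 752 × 0.96 + 389 × 0.253 = 722 + 98 = 820
Net migration: 30–39 + 67 → 1245; 40+ − 67 → 753
→ [253, 88, 1028, 1245, 753]
[period 3]
Births: 1245 × 0.336 = 418
10–19: 253 × 0.962 = 243
20–29: 88 × 0.946 = 83
30–39: 1028 × 0.951 = 978
40+: 1245 × 0.96 + 753 × 0.253 = 1195 + 191 = 1386
Net migration: 30–39 + 67 → 1045; 40+ − 67 → 1319
→ [418, 243, 83, 1045, 1319]
Scenario A total after 3 periods: 3108
Scenario B projection —
[period 1]
Births: 270 × 0.436 = 118
10–19: 1130 × 0.962 = 1087
20–29: 1310 × 0.946 = 1239
30–39: 720 × 0.951 = 685
40+: 270 × 0.96 + 780 × 0.253 = 259 + 197 = 456
Net migration: 30–39 + 67 → 752; 40+ − 67 → 389
→ [118, 1087, 1239, 752, 389]
[period 2]
Births: 752 × 0.436 = 328
10–19: 118 × 0.962 = 114
20–29: 1087 × 0.946 = 1028
30–39: 1239 × 0.951 = 1178
40+: 752 × 0.96 + 389 × 0.253 = 722 + 98 = 820
Net migration: 30–39 + 67 → 1245; 40+ − 67 → 753
→ [328, 114, 1028, 1245, 753]
[period 3]
Births: 1245 × 0.436 = 543
10–19: 328 × 0.962 = 316
20–29: 114 × 0.946 = 108
30–39: 1028 × 0.951 = 978
40+: 1245 × 0.96 + 753 × 0.253 = 1195 + 191 = 1386
Net migration: 30–39 + 67 → 1045; 40+ − 67 → 1319
→ [543, 316, 108, 1045, 1319]
Scenario B total after 3 periods: 3331
Difference B − A = 3331 − 3108 = 223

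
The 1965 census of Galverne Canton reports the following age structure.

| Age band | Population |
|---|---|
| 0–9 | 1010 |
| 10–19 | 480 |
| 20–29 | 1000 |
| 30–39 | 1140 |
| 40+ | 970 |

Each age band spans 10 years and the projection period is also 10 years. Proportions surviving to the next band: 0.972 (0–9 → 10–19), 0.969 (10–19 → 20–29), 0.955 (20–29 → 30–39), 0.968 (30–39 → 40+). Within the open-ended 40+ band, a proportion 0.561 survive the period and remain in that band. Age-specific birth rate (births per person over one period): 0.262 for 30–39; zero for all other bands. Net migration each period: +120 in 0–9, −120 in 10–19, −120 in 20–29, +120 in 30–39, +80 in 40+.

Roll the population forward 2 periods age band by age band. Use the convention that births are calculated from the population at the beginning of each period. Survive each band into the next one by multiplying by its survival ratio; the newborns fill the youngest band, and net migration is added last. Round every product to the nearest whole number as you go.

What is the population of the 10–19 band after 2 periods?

287

Period 1:
Births: 1140 × 0.262 = 299
10–19: 1010 × 0.972 = 982
20–29: 480 × 0.969 = 465
30–39: 1000 × 0.955 = 955
40+: 1140 × 0.968 + 970 × 0.561 = 1104 + 544 = 1648
Net migration: 0–9 + 120 → 419; 10–19 − 120 → 862; 20–29 − 120 → 345; 30–39 + 120 → 1075; 40+ + 80 → 1728
→ [419, 862, 345, 1075, 1728]
Period 2:
Births: 1075 × 0.262 = 282
10–19: 419 × 0.972 = 407
20–29: 862 × 0.969 = 835
30–39: 345 × 0.955 = 329
40+: 1075 × 0.968 + 1728 × 0.561 = 1041 + 969 = 2010
Net migration: 0–9 + 120 → 402; 10–19 − 120 → 287; 20–29 − 120 → 715; 30–39 + 120 → 449; 40+ + 80 → 2090
→ [402, 287, 715, 449, 2090]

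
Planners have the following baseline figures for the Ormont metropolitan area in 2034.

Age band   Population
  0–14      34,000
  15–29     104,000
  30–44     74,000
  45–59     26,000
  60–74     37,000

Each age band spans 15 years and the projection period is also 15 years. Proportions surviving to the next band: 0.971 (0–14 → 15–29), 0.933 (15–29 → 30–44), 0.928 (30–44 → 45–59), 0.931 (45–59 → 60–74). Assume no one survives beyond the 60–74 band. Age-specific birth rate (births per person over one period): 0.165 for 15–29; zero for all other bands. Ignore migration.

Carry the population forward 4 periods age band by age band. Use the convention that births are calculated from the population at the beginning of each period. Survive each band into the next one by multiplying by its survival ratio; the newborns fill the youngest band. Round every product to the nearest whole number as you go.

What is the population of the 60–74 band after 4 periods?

26612

Let group 1 be 0–14 through group 5 = 60–74.
Period 1:
Births: 104000 * 0.165 = 17160
Group 2: 34000 * 0.971 = 33014
Group 3: 104000 * 0.933 = 97032
Group 4: 74000 * 0.928 = 68672
Group 5: 26000 * 0.931 = 24206
Giving 17160 / 33014 / 97032 / 68672 / 24206.
Period 2:
Births: 33014 * 0.165 = 5447
Group 2: 17160 * 0.971 = 16662
Group 3: 33014 * 0.933 = 30802
Group 4: 97032 * 0.928 = 90046
Group 5: 68672 * 0.931 = 63934
Giving 5447 / 16662 / 30802 / 90046 / 63934.
Period 3:
Births: 16662 * 0.165 = 2749
Group 2: 5447 * 0.971 = 5289
Group 3: 16662 * 0.933 = 15546
Group 4: 30802 * 0.928 = 28584
Group 5: 90046 * 0.931 = 83833
Giving 2749 / 5289 / 15546 / 28584 / 83833.
Period 4:
Births: 5289 * 0.165 = 873
Group 2: 2749 * 0.971 = 2669
Group 3: 5289 * 0.933 = 4935
Group 4: 15546 * 0.928 = 14427
Group 5: 28584 * 0.931 = 26612
Giving 873 / 2669 / 4935 / 14427 / 26612.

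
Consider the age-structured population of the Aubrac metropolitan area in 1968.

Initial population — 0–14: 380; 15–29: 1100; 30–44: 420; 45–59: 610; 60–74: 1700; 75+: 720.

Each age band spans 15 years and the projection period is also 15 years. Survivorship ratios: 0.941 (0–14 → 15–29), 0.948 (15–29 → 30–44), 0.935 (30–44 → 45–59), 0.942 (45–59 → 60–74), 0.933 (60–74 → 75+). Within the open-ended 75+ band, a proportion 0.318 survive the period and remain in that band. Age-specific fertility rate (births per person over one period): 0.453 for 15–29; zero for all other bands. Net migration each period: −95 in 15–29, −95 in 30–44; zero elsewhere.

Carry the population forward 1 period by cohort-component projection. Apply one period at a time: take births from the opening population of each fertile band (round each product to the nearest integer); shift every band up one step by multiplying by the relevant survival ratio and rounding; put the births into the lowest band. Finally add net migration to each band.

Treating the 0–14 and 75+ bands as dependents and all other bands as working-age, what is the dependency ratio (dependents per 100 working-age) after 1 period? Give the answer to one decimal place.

106.1

Call the groups 1 to 6, youngest first.
— Period 1 —
Births: 1100 × 0.453 = 498
Group 2: 380 × 0.941 = 358
Group 3: 1100 × 0.948 = 1043
Group 4: 420 × 0.935 = 393
Group 5: 610 × 0.942 = 575
Group 6: 1700 × 0.933 + 720 × 0.318 = 1586 + 229 = 1815
Net migration: Group 2 − 95 → 263; Group 3 − 95 → 948
→ [498, 263, 948, 393, 575, 1815]
Dependents (band 0–14 + band 75+) = 498 + 1815 = 2313; working-age = 2179; ratio = 2313/2179 × 100 = 106.1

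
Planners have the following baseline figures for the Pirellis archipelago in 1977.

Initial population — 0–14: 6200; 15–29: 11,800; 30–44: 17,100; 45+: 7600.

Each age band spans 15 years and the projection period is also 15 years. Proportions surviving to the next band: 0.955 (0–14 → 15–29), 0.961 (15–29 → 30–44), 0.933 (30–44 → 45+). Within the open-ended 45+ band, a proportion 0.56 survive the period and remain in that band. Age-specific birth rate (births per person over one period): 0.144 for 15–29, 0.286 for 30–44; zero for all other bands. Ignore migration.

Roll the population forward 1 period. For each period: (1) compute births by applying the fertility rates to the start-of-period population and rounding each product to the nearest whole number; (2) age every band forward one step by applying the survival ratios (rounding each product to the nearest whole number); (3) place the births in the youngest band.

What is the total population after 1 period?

44061

(Groups numbered youngest = 1 to oldest = 4.)
Period 1.
Births: 11800 × 0.144 = 1699  |  17100 × 0.286 = 4891 ⇒ total 6590
Group 2: 6200 × 0.955 = 5921
Group 3: 11800 × 0.961 = 11340
Group 4: 17100 × 0.933 + 7600 × 0.56 = 15954 + 4256 = 20210
→ [6590, 5921, 11340, 20210]
Total after period 1: 6590 + 5921 + 11340 + 20210 = 44061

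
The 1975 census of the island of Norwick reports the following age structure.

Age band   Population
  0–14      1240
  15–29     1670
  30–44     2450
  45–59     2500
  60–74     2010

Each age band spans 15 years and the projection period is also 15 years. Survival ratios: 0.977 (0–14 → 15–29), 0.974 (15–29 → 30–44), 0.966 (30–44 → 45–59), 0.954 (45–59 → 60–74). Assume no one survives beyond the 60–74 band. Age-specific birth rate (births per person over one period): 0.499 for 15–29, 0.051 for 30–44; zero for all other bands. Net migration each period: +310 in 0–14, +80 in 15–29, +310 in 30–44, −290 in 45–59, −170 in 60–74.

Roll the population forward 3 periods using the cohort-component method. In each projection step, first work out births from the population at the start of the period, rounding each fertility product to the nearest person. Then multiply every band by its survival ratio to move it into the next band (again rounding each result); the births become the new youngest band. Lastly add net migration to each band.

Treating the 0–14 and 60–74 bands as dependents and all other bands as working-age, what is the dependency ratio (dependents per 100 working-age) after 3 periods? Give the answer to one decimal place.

60.7

(Bands numbered youngest = 1 to oldest = 5.)
After projecting period 1:
Births: 1670 × 0.499 = 833 ; 2450 × 0.051 = 125 — total 958
Band 2: 1240 × 0.977 = 1211
Band 3: 1670 × 0.974 = 1627
Band 4: 2450 × 0.966 = 2367
Band 5: 2500 × 0.954 = 2385
Net migration: Band 1 + 310 → 1268; Band 2 + 80 → 1291; Band 3 + 310 → 1937; Band 4 − 290 → 2077; Band 5 − 170 → 2215
End of period: [1268, 1291, 1937, 2077, 2215]
After projecting period 2:
Births: 1291 × 0.499 = 644 ; 1937 × 0.051 = 99 — total 743
Band 2: 1268 × 0.977 = 1239
Band 3: 1291 × 0.974 = 1257
Band 4: 1937 × 0.966 = 1871
Band 5: 2077 × 0.954 = 1981
Net migration: Band 1 + 310 → 1053; Band 2 + 80 → 1319; Band 3 + 310 → 1567; Band 4 − 290 → 1581; Band 5 − 170 → 1811
End of period: [1053, 1319, 1567, 1581, 1811]
After projecting period 3:
Births: 1319 × 0.499 = 658 ; 1567 × 0.051 = 80 — total 738
Band 2: 1053 × 0.977 = 1029
Band 3: 1319 × 0.974 = 1285
Band 4: 1567 × 0.966 = 1514
Band 5: 1581 × 0.954 = 1508
Net migration: Band 1 + 310 → 1048; Band 2 + 80 → 1109; Band 3 + 310 → 1595; Band 4 − 290 → 1224; Band 5 − 170 → 1338
End of period: [1048, 1109, 1595, 1224, 1338]
Dependents (band 0–14 + band 60–74) = 1048 + 1338 = 2386; working-age = 3928; ratio = 2386/3928 × 100 = 60.7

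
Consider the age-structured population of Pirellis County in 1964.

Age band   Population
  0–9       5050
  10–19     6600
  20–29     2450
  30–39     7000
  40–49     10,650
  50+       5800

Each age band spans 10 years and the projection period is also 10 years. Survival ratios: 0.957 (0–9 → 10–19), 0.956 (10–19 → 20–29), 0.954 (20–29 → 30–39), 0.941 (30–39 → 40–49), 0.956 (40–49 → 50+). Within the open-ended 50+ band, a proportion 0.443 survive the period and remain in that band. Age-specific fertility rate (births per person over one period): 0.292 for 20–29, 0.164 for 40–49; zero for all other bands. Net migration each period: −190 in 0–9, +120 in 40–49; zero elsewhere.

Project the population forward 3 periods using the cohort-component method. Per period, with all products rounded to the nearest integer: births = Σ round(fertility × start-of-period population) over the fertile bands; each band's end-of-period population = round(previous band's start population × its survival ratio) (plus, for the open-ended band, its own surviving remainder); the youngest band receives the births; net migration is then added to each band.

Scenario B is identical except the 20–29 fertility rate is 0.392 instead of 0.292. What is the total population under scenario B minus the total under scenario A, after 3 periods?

1290

Let group 1 be 0–9 through group 6 = 50+.
[period 1]
Births: 2450 * 0.292 = 715, 10650 * 0.164 = 1747 → total 2462
Group 2: 5050 * 0.957 = 4833
Group 3: 6600 * 0.956 = 6310
Group 4: 2450 * 0.954 = 2337
Group 5: 7000 * 0.941 = 6587
Group 6: 10650 * 0.956 + 5800 * 0.443 = 10181 + 2569 = 12750
Net migration: Group 1 − 190 → 2272; Group 5 + 120 → 6707
→ [2272, 4833, 6310, 2337, 6707, 12750]
[period 2]
Births: 6310 * 0.292 = 1843, 6707 * 0.164 = 1100 → total 2943
Group 2: 2272 * 0.957 = 2174
Group 3: 4833 * 0.956 = 4620
Group 4: 6310 * 0.954 = 6020
Group 5: 2337 * 0.941 = 2199
Group 6: 6707 * 0.956 + 12750 * 0.443 = 6412 + 5648 = 12060
Net migration: Group 1 − 190 → 2753; Group 5 + 120 → 2319
→ [2753, 2174, 4620, 6020, 2319, 12060]
[period 3]
Births: 4620 * 0.292 = 1349, 2319 * 0.164 = 380 → total 1729
Group 2: 2753 * 0.957 = 2635
Group 3: 2174 * 0.956 = 2078
Group 4: 4620 * 0.954 = 4407
Group 5: 6020 * 0.941 = 5665
Group 6: 2319 * 0.956 + 12060 * 0.443 = 2217 + 5343 = 7560
Net migration: Group 1 − 190 → 1539; Group 5 + 120 → 5785
→ [1539, 2635, 2078, 4407, 5785, 7560]
Scenario A total after 3 periods: 24004
Scenario B projection —
[period 1]
Births: 2450 * 0.392 = 960, 10650 * 0.164 = 1747 → total 2707
Group 2: 5050 * 0.957 = 4833
Group 3: 6600 * 0.956 = 6310
Group 4: 2450 * 0.954 = 2337
Group 5: 7000 * 0.941 = 6587
Group 6: 10650 * 0.956 + 5800 * 0.443 = 10181 + 2569 = 12750
Net migration: Group 1 − 190 → 2517; Group 5 + 120 → 6707
→ [2517, 4833, 6310, 2337, 6707, 12750]
[period 2]
Births: 6310 * 0.392 = 2474, 6707 * 0.164 = 1100 → total 3574
Group 2: 2517 * 0.957 = 2409
Group 3: 4833 * 0.956 = 4620
Group 4: 6310 * 0.954 = 6020
Group 5: 2337 * 0.941 = 2199
Group 6: 6707 * 0.956 + 12750 * 0.443 = 6412 + 5648 = 12060
Net migration: Group 1 − 190 → 3384; Group 5 + 120 → 2319
→ [3384, 2409, 4620, 6020, 2319, 12060]
[period 3]
Births: 4620 * 0.392 = 1811, 2319 * 0.164 = 380 → total 2191
Group 2: 3384 * 0.957 = 3238
Group 3: 2409 * 0.956 = 2303
Group 4: 4620 * 0.954 = 4407
Group 5: 6020 * 0.941 = 5665
Group 6: 2319 * 0.956 + 12060 * 0.443 = 2217 + 5343 = 7560
Net migration: Group 1 − 190 → 2001; Group 5 + 120 → 5785
→ [2001, 3238, 2303, 4407, 5785, 7560]
Scenario B total after 3 periods: 25294
Difference B − A = 25294 − 24004 = 1290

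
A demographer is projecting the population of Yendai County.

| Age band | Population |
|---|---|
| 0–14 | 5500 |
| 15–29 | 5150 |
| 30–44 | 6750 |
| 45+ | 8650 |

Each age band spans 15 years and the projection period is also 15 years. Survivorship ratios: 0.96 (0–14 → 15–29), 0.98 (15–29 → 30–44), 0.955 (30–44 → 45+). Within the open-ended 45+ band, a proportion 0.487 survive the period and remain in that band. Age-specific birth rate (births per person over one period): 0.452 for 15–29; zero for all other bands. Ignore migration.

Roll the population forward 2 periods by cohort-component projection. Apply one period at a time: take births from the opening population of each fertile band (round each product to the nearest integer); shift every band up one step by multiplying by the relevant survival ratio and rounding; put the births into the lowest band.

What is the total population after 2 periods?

After projecting period 1:
Births: 5150 × 0.452 = 2328
15–29: 5500 × 0.96 = 5280
30–44: 5150 × 0.98 = 5047
45+: 6750 × 0.955 + 8650 × 0.487 = 6446 + 4213 = 10659
Giving 2328 / 5280 / 5047 / 10659.
After projecting period 2:
Births: 5280 × 0.452 = 2387
15–29: 2328 × 0.96 = 2235
30–44: 5280 × 0.98 = 5174
45+: 5047 × 0.955 + 10659 × 0.487 = 4820 + 5191 = 10011
Giving 2387 / 2235 / 5174 / 10011.
Total after period 2: 2387 + 2235 + 5174 + 10011 = 19807

19807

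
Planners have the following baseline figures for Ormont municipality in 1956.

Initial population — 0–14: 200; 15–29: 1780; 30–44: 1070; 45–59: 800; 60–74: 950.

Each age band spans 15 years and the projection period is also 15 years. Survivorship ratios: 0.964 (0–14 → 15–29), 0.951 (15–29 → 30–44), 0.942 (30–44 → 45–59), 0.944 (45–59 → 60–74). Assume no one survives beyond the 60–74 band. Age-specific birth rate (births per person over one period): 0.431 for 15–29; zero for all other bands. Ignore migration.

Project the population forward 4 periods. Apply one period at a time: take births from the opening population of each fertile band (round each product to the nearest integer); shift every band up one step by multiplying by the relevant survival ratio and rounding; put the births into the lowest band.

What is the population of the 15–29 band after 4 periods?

308

(Bands numbered youngest = 1 to oldest = 5.)
Period 1.
Births: 1780 × 0.431 = 767
Band 2: 200 × 0.964 = 193
Band 3: 1780 × 0.951 = 1693
Band 4: 1070 × 0.942 = 1008
Band 5: 800 × 0.944 = 755
→ [767, 193, 1693, 1008, 755]
Period 2.
Births: 193 × 0.431 = 83
Band 2: 767 × 0.964 = 739
Band 3: 193 × 0.951 = 184
Band 4: 1693 × 0.942 = 1595
Band 5: 1008 × 0.944 = 952
→ [83, 739, 184, 1595, 952]
Period 3.
Births: 739 × 0.431 = 319
Band 2: 83 × 0.964 = 80
Band 3: 739 × 0.951 = 703
Band 4: 184 × 0.942 = 173
Band 5: 1595 × 0.944 = 1506
→ [319, 80, 703, 173, 1506]
Period 4.
Births: 80 × 0.431 = 34
Band 2: 319 × 0.964 = 308
Band 3: 80 × 0.951 = 76
Band 4: 703 × 0.942 = 662
Band 5: 173 × 0.944 = 163
→ [34, 308, 76, 662, 163]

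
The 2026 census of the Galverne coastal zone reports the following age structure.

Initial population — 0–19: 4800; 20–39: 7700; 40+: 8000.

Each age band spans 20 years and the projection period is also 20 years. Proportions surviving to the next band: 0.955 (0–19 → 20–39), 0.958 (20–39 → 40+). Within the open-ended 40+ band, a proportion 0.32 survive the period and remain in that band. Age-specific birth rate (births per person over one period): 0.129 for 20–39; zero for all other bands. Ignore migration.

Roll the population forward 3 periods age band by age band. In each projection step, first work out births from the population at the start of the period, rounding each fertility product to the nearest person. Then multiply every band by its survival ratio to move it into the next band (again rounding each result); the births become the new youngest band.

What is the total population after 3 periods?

After projecting period 1:
Births: 7700 * 0.129 = 993
20–39: 4800 * 0.955 = 4584
40+: 7700 * 0.958 + 8000 * 0.32 = 7377 + 2560 = 9937
→ [993, 4584, 9937]
After projecting period 2:
Births: 4584 * 0.129 = 591
20–39: 993 * 0.955 = 948
40+: 4584 * 0.958 + 9937 * 0.32 = 4391 + 3180 = 7571
→ [591, 948, 7571]
After projecting period 3:
Births: 948 * 0.129 = 122
20–39: 591 * 0.955 = 564
40+: 948 * 0.958 + 7571 * 0.32 = 908 + 2423 = 3331
→ [122, 564, 3331]
Total after period 3: 122 + 564 + 3331 = 4017

4017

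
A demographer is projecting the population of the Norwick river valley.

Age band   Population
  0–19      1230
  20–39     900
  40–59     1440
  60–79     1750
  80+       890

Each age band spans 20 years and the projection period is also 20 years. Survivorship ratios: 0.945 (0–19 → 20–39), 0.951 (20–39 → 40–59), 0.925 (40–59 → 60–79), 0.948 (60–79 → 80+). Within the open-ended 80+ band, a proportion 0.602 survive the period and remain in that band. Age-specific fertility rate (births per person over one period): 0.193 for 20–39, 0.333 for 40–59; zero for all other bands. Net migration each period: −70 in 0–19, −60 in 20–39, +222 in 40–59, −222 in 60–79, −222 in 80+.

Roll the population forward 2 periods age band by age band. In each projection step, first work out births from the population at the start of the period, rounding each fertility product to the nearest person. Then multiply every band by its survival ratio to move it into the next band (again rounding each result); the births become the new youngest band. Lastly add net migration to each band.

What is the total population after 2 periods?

5057

[period 1]
Births: 900 × 0.193 = 174, 1440 × 0.333 = 480 — total 654
20–39: 1230 × 0.945 = 1162
40–59: 900 × 0.951 = 856
60–79: 1440 × 0.925 = 1332
80+: 1750 × 0.948 + 890 × 0.602 = 1659 + 536 = 2195
Net migration: 0–19 − 70 → 584; 20–39 − 60 → 1102; 40–59 + 222 → 1078; 60–79 − 222 → 1110; 80+ − 222 → 1973
Population now: 0–19=584, 20–39=1102, 40–59=1078, 60–79=1110, 80+=1973
[period 2]
Births: 1102 × 0.193 = 213, 1078 × 0.333 = 359 — total 572
20–39: 584 × 0.945 = 552
40–59: 1102 × 0.951 = 1048
60–79: 1078 × 0.925 = 997
80+: 1110 × 0.948 + 1973 × 0.602 = 1052 + 1188 = 2240
Net migration: 0–19 − 70 → 502; 20–39 − 60 → 492; 40–59 + 222 → 1270; 60–79 − 222 → 775; 80+ − 222 → 2018
Population now: 0–19=502, 20–39=492, 40–59=1270, 60–79=775, 80+=2018
Total after period 2: 502 + 492 + 1270 + 775 + 2018 = 5057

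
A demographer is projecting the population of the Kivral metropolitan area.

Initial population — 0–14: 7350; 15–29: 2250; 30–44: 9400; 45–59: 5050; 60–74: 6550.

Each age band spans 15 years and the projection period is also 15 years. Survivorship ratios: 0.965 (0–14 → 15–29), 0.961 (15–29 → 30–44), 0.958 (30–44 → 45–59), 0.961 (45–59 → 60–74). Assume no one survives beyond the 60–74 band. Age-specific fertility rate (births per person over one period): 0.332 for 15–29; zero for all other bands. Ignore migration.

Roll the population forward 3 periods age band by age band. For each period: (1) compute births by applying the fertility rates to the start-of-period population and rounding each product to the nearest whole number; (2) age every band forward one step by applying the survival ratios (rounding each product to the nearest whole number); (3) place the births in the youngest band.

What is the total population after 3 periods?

11725

Call the groups 1 to 5, youngest first.
Period 1:
Births: 2250 × 0.332 = 747
Group 2: 7350 × 0.965 = 7093
Group 3: 2250 × 0.961 = 2162
Group 4: 9400 × 0.958 = 9005
Group 5: 5050 × 0.961 = 4853
Giving 747 / 7093 / 2162 / 9005 / 4853.
Period 2:
Births: 7093 × 0.332 = 2355
Group 2: 747 × 0.965 = 721
Group 3: 7093 × 0.961 = 6816
Group 4: 2162 × 0.958 = 2071
Group 5: 9005 × 0.961 = 8654
Giving 2355 / 721 / 6816 / 2071 / 8654.
Period 3:
Births: 721 × 0.332 = 239
Group 2: 2355 × 0.965 = 2273
Group 3: 721 × 0.961 = 693
Group 4: 6816 × 0.958 = 6530
Group 5: 2071 × 0.961 = 1990
Giving 239 / 2273 / 693 / 6530 / 1990.
Total after period 3: 239 + 2273 + 693 + 6530 + 1990 = 11725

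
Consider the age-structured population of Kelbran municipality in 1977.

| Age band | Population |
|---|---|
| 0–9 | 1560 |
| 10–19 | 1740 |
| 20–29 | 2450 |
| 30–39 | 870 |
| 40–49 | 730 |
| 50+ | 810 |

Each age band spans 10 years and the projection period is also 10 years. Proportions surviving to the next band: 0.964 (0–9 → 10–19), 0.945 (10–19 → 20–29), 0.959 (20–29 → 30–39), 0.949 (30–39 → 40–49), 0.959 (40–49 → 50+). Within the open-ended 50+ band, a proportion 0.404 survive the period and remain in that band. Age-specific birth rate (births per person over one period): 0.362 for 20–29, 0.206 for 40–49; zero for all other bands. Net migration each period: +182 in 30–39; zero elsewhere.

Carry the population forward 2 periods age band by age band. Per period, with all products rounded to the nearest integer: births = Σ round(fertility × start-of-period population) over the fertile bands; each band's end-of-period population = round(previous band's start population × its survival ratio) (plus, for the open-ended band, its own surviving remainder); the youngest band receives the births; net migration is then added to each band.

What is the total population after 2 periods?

8555

Call the bands 1 to 6, youngest first.
Period 1:
Births: 2450 * 0.362 = 887  |  730 * 0.206 = 150 — total 1037
Band 2: 1560 * 0.964 = 1504
Band 3: 1740 * 0.945 = 1644
Band 4: 2450 * 0.959 = 2350
Band 5: 870 * 0.949 = 826
Band 6: 730 * 0.959 + 810 * 0.404 = 700 + 327 = 1027
Net migration: Band 4 + 182 → 2532
Population now: 0–9=1037, 10–19=1504, 20–29=1644, 30–39=2532, 40–49=826, 50+=1027
Period 2:
Births: 1644 * 0.362 = 595  |  826 * 0.206 = 170 — total 765
Band 2: 1037 * 0.964 = 1000
Band 3: 1504 * 0.945 = 1421
Band 4: 1644 * 0.959 = 1577
Band 5: 2532 * 0.949 = 2403
Band 6: 826 * 0.959 + 1027 * 0.404 = 792 + 415 = 1207
Net migration: Band 4 + 182 → 1759
Population now: 0–9=765, 10–19=1000, 20–29=1421, 30–39=1759, 40–49=2403, 50+=1207
Total after period 2: 765 + 1000 + 1421 + 1759 + 2403 + 1207 = 8555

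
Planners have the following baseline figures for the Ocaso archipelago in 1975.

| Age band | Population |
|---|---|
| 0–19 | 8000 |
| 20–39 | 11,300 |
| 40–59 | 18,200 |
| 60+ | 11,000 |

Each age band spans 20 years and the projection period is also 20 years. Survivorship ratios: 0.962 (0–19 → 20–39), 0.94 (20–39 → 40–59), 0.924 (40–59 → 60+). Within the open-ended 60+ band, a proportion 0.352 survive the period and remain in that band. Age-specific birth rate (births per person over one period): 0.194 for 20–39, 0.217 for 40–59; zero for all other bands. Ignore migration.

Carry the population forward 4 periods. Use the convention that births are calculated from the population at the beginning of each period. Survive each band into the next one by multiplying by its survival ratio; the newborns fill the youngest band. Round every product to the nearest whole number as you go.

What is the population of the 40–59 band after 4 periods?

3435

Numbering the bands 1..4 from youngest to oldest:
[period 1]
Births: 11300 × 0.194 = 2192  |  18200 × 0.217 = 3949 — total 6141
Band 2: 8000 × 0.962 = 7696
Band 3: 11300 × 0.94 = 10622
Band 4: 18200 × 0.924 + 11000 × 0.352 = 16817 + 3872 = 20689
→ [6141, 7696, 10622, 20689]
[period 2]
Births: 7696 × 0.194 = 1493  |  10622 × 0.217 = 2305 — total 3798
Band 2: 6141 × 0.962 = 5908
Band 3: 7696 × 0.94 = 7234
Band 4: 10622 × 0.924 + 20689 × 0.352 = 9815 + 7283 = 17098
→ [3798, 5908, 7234, 17098]
[period 3]
Births: 5908 × 0.194 = 1146  |  7234 × 0.217 = 1570 — total 2716
Band 2: 3798 × 0.962 = 3654
Band 3: 5908 × 0.94 = 5554
Band 4: 7234 × 0.924 + 17098 × 0.352 = 6684 + 6018 = 12702
→ [2716, 3654, 5554, 12702]
[period 4]
Births: 3654 × 0.194 = 709  |  5554 × 0.217 = 1205 — total 1914
Band 2: 2716 × 0.962 = 2613
Band 3: 3654 × 0.94 = 3435
Band 4: 5554 × 0.924 + 12702 × 0.352 = 5132 + 4471 = 9603
→ [1914, 2613, 3435, 9603]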